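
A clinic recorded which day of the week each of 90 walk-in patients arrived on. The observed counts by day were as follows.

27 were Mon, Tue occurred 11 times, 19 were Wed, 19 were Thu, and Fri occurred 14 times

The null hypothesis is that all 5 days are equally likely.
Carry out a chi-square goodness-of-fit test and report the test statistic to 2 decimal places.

8.22

Expected count for each of the 5 categories: 90/5 = 18.
Mon: (27 − 18)²/18 = 81/18 = 4.500
Tue: (11 − 18)²/18 = 49/18 = 2.722
Wed: (19 − 18)²/18 = 1/18 = 0.056
Thu: (19 − 18)²/18 = 1/18 = 0.056
Fri: (14 − 18)²/18 = 16/18 = 0.889
Sum = 8.22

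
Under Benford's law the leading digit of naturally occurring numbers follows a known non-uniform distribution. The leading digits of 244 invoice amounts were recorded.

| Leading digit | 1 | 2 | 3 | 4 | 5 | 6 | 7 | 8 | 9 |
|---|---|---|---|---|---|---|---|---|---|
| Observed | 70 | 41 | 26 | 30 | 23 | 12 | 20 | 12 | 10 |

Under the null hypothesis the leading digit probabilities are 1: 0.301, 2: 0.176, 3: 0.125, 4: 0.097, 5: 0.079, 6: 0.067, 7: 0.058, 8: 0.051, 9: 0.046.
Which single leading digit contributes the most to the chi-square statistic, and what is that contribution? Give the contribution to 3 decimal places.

7, 2.417

Expected counts E_i = n·p_i: 244×0.301 = 73.444, 244×0.176 = 42.944, 244×0.125 = 30.5, 244×0.097 = 23.668, 244×0.079 = 19.276, 244×0.067 = 16.348, 244×0.058 = 14.152, 244×0.051 = 12.444, 244×0.046 = 11.224.
χ² = (70−73.444)²/73.444 + (41−42.944)²/42.944 + (26−30.5)²/30.5 + (30−23.668)²/23.668 + (23−19.276)²/19.276 + (12−16.348)²/16.348 + (20−14.152)²/14.152 + (12−12.444)²/12.444 + (10−11.224)²/11.224
   = 0.1615 + 0.0880 + 0.6639 + 1.6940 + 0.7195 + 1.1564 + 2.4166 + 0.0158 + 0.1335
The largest term is for 7: 2.417.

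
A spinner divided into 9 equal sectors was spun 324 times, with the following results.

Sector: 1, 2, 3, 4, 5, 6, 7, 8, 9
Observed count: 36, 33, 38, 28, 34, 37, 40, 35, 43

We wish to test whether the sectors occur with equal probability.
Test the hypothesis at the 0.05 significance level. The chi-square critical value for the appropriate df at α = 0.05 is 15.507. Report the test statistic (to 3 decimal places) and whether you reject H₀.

Under H₀ each category has probability 1/9, so each expected count is 324/9 = 36.
χ² = (36−36)²/36 + (33−36)²/36 + (38−36)²/36 + (28−36)²/36 + (34−36)²/36 + (37−36)²/36 + (40−36)²/36 + (35−36)²/36 + (43−36)²/36
   = 0.0000 + 0.2500 + 0.1111 + 1.7778 + 0.1111 + 0.0278 + 0.4444 + 0.0278 + 1.3611
Sum = 4.111
df = 8. Since 4.111 < 15.507, we do not reject H₀.

4.111; do not reject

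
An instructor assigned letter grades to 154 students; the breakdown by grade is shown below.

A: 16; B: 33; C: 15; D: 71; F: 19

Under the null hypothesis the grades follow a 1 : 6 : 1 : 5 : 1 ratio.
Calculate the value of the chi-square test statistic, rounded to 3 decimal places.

Ratio total = 14. Expected counts: 154×1/14 = 11, 154×6/14 = 66, 154×1/14 = 11, 154×5/14 = 55, 154×1/14 = 11.
A: (16 − 11)²/11 = 25/11 = 2.2727
B: (33 − 66)²/66 = 1089/66 = 16.5000
C: (15 − 11)²/11 = 16/11 = 1.4545
D: (71 − 55)²/55 = 256/55 = 4.6545
F: (19 − 11)²/11 = 64/11 = 5.8182
Sum = 30.700

30.700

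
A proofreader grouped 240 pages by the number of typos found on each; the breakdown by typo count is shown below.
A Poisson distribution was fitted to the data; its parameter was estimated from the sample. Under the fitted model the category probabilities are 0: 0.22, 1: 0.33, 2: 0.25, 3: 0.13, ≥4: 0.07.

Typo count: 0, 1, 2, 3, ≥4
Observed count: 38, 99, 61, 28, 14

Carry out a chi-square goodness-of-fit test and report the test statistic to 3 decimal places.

9.910

Expected counts E_i = n·p_i: 240×0.22 = 52.8, 240×0.33 = 79.2, 240×0.25 = 60, 240×0.13 = 31.2, 240×0.07 = 16.8.
0: (38 − 52.8)²/52.8 = 219.04/52.8 = 4.1485
1: (99 − 79.2)²/79.2 = 392.04/79.2 = 4.9500
2: (61 − 60)²/60 = 1/60 = 0.0167
3: (28 − 31.2)²/31.2 = 10.24/31.2 = 0.3282
≥4: (14 − 16.8)²/16.8 = 7.84/16.8 = 0.4667
Sum = 9.910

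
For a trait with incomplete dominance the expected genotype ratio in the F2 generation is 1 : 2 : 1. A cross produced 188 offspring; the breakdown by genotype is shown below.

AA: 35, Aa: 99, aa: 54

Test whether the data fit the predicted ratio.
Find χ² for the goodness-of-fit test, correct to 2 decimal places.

Ratio total = 4. Expected counts: 188×1/4 = 47, 188×2/4 = 94, 188×1/4 = 47.
AA: (35 − 47)²/47 = 144/47 = 3.064
Aa: (99 − 94)²/94 = 25/94 = 0.266
aa: (54 − 47)²/47 = 49/47 = 1.043
Sum = 4.37

4.37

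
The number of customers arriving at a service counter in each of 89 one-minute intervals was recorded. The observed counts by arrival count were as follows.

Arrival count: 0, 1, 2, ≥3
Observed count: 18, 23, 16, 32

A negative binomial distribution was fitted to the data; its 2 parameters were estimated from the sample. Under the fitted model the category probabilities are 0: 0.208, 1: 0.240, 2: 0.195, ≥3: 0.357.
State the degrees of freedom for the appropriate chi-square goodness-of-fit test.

There are k = 4 categories and 2 parameters estimated from the data, so df = 4 − 1 − 2 = 1.

1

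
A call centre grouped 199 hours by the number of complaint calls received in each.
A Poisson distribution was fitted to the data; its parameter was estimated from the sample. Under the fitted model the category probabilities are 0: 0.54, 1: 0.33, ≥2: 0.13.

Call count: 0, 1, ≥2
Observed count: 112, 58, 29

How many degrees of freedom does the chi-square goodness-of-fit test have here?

1

There are k = 3 categories and 1 parameter estimated from the data, so df = 3 − 1 − 1 = 1.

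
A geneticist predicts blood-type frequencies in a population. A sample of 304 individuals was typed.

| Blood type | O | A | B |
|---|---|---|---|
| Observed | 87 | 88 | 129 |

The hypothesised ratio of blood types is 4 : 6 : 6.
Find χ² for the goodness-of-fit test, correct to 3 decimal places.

Ratio total = 16. Expected counts: 304×4/16 = 76, 304×6/16 = 114, 304×6/16 = 114.
cat         O        E   (O−E)²/E
O          87       76     1.5921
A          88      114     5.9298
B         129      114     1.9737
Sum = 9.496

9.496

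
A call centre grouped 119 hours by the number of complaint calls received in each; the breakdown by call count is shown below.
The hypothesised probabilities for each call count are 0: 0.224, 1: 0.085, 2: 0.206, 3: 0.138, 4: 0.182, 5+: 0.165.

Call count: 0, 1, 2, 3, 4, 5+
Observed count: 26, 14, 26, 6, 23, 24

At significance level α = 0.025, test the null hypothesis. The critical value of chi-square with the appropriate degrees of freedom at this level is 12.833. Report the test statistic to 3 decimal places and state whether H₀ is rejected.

9.266; do not reject

Expected counts E_i = n·p_i: 119×0.224 = 26.656, 119×0.085 = 10.115, 119×0.206 = 24.514, 119×0.138 = 16.422, 119×0.182 = 21.658, 119×0.165 = 19.635.
χ² = (26−26.656)²/26.656 + (14−10.115)²/10.115 + (26−24.514)²/24.514 + (6−16.422)²/16.422 + (23−21.658)²/21.658 + (24−19.635)²/19.635
   = 0.0161 + 1.4922 + 0.0901 + 6.6142 + 0.0832 + 0.9704
Sum = 9.266
df = 5. Since 9.266 < 12.833, we do not reject H₀.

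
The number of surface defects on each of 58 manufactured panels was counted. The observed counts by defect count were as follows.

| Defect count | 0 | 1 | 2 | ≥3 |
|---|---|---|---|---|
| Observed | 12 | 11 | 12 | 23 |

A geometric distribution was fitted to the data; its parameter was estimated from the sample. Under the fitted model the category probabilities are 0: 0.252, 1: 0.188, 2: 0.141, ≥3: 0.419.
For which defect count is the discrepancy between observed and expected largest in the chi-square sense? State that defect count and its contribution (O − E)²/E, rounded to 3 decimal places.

Expected counts E_i = n·p_i: 58×0.252 = 14.616, 58×0.188 = 10.904, 58×0.141 = 8.178, 58×0.419 = 24.302.
0: (12 − 14.616)²/14.616 = 6.843456/14.616 = 0.4682
1: (11 − 10.904)²/10.904 = 0.009216/10.904 = 0.0008
2: (12 − 8.178)²/8.178 = 14.607684/8.178 = 1.7862
≥3: (23 − 24.302)²/24.302 = 1.695204/24.302 = 0.0698
The largest term is for 2: 1.786.

2, 1.786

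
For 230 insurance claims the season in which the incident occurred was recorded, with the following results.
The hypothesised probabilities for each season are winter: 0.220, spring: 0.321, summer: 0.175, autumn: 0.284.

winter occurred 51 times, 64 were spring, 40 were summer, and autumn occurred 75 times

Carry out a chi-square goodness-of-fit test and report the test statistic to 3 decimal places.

2.748

Expected counts E_i = n·p_i: 230×0.220 = 50.6, 230×0.321 = 73.83, 230×0.175 = 40.25, 230×0.284 = 65.32.
χ² = (51−50.6)²/50.6 + (64−73.83)²/73.83 + (40−40.25)²/40.25 + (75−65.32)²/65.32
   = 0.0032 + 1.3088 + 0.0016 + 1.4345
Sum = 2.748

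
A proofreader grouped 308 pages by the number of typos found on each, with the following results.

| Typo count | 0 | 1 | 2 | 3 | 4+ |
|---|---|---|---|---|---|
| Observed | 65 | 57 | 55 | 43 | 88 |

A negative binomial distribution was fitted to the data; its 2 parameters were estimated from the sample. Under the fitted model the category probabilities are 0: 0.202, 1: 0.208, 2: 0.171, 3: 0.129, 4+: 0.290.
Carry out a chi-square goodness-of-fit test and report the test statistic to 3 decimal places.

Expected counts E_i = n·p_i: 308×0.202 = 62.216, 308×0.208 = 64.064, 308×0.171 = 52.668, 308×0.129 = 39.732, 308×0.290 = 89.32.
χ² = (65−62.216)²/62.216 + (57−64.064)²/64.064 + (55−52.668)²/52.668 + (43−39.732)²/39.732 + (88−89.32)²/89.32
   = 0.1246 + 0.7789 + 0.1033 + 0.2688 + 0.0195
Sum = 1.295

1.295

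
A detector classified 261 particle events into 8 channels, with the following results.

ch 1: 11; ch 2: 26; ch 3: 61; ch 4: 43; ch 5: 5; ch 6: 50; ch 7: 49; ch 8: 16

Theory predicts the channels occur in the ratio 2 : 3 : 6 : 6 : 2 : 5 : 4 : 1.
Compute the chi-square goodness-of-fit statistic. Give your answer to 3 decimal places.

25.991

Ratio total = 29. Expected counts: 261×2/29 = 18, 261×3/29 = 27, 261×6/29 = 54, 261×6/29 = 54, 261×2/29 = 18, 261×5/29 = 45, 261×4/29 = 36, 261×1/29 = 9.
ch 1: (11 − 18)²/18 = 49/18 = 2.7222
ch 2: (26 − 27)²/27 = 1/27 = 0.0370
ch 3: (61 − 54)²/54 = 49/54 = 0.9074
ch 4: (43 − 54)²/54 = 121/54 = 2.2407
ch 5: (5 − 18)²/18 = 169/18 = 9.3889
ch 6: (50 − 45)²/45 = 25/45 = 0.5556
ch 7: (49 − 36)²/36 = 169/36 = 4.6944
ch 8: (16 − 9)²/9 = 49/9 = 5.4444
Sum = 25.991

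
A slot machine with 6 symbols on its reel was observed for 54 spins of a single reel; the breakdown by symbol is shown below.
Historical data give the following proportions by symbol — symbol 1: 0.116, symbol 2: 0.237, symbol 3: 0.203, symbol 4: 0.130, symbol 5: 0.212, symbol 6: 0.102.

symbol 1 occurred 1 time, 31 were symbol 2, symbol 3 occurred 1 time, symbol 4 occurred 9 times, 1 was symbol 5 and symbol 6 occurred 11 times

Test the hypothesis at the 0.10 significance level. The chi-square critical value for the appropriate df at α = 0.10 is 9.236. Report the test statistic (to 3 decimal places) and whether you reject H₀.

54.935; reject

Expected counts E_i = n·p_i: 54×0.116 = 6.264, 54×0.237 = 12.798, 54×0.203 = 10.962, 54×0.130 = 7.02, 54×0.212 = 11.448, 54×0.102 = 5.508.
symbol 1: (1 − 6.264)²/6.264 = 27.709696/6.264 = 4.4236
symbol 2: (31 − 12.798)²/12.798 = 331.312804/12.798 = 25.8879
symbol 3: (1 − 10.962)²/10.962 = 99.241444/10.962 = 9.0532
symbol 4: (9 − 7.02)²/7.02 = 3.9204/7.02 = 0.5585
symbol 5: (1 − 11.448)²/11.448 = 109.160704/11.448 = 9.5354
symbol 6: (11 − 5.508)²/5.508 = 30.162064/5.508 = 5.4760
Sum = 54.935
df = 5. Since 54.935 > 9.236, we reject H₀.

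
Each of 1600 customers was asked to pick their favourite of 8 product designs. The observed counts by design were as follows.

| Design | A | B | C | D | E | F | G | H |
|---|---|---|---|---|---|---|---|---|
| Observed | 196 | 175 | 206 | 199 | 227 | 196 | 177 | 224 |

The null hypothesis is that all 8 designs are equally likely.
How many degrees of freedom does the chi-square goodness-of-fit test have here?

7

There are k = 8 categories and no parameters were estimated from the data, so df = 8 − 1 = 7.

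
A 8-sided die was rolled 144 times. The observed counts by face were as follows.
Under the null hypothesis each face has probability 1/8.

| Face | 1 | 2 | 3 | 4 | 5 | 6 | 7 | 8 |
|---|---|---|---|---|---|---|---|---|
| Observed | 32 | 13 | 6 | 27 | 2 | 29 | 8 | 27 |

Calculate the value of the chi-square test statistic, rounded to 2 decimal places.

Expected count for each of the 8 categories: 144/8 = 18.
1: (32 − 18)²/18 = 196/18 = 10.889
2: (13 − 18)²/18 = 25/18 = 1.389
3: (6 − 18)²/18 = 144/18 = 8.000
4: (27 − 18)²/18 = 81/18 = 4.500
5: (2 − 18)²/18 = 256/18 = 14.222
6: (29 − 18)²/18 = 121/18 = 6.722
7: (8 − 18)²/18 = 100/18 = 5.556
8: (27 − 18)²/18 = 81/18 = 4.500
Sum = 55.78

55.78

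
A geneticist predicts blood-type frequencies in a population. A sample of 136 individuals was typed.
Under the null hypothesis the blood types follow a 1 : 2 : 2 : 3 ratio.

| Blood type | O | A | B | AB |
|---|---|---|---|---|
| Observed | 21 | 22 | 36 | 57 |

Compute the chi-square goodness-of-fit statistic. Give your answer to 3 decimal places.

6.000

Ratio total = 8. Expected counts: 136×1/8 = 17, 136×2/8 = 34, 136×2/8 = 34, 136×3/8 = 51.
O: (21 − 17)²/17 = 16/17 = 0.9412
A: (22 − 34)²/34 = 144/34 = 4.2353
B: (36 − 34)²/34 = 4/34 = 0.1176
AB: (57 − 51)²/51 = 36/51 = 0.7059
Sum = 6.000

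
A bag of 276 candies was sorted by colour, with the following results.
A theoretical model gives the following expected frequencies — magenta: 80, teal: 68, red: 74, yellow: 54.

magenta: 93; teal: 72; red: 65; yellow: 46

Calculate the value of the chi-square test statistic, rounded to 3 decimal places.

4.628

χ² = (93−80)²/80 + (72−68)²/68 + (65−74)²/74 + (46−54)²/54
   = 2.1125 + 0.2353 + 1.0946 + 1.1852
Sum = 4.628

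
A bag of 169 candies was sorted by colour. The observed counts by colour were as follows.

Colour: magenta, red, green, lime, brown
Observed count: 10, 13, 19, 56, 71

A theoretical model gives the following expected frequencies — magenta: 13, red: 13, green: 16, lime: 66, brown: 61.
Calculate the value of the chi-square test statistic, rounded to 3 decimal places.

4.409

magenta: (10 − 13)²/13 = 9/13 = 0.6923
red: (13 − 13)²/13 = 0/13 = 0.0000
green: (19 − 16)²/16 = 9/16 = 0.5625
lime: (56 − 66)²/66 = 100/66 = 1.5152
brown: (71 − 61)²/61 = 100/61 = 1.6393
Sum = 4.409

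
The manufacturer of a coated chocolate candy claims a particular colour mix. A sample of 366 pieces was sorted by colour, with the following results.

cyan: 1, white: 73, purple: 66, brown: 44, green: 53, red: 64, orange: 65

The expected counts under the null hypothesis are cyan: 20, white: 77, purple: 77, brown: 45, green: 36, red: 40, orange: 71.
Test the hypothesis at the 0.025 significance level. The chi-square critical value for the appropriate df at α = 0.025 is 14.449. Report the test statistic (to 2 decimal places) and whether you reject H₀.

cyan: (1 − 20)²/20 = 361/20 = 18.050
white: (73 − 77)²/77 = 16/77 = 0.208
purple: (66 − 77)²/77 = 121/77 = 1.571
brown: (44 − 45)²/45 = 1/45 = 0.022
green: (53 − 36)²/36 = 289/36 = 8.028
red: (64 − 40)²/40 = 576/40 = 14.400
orange: (65 − 71)²/71 = 36/71 = 0.507
Sum = 42.79
df = 6. Since 42.79 > 14.449, we reject H₀.

42.79; reject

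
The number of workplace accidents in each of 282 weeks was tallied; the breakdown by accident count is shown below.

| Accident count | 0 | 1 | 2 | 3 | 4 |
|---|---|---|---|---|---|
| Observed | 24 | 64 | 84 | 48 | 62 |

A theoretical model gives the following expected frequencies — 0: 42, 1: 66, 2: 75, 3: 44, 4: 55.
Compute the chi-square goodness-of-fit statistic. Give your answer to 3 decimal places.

0: (24 − 42)²/42 = 324/42 = 7.7143
1: (64 − 66)²/66 = 4/66 = 0.0606
2: (84 − 75)²/75 = 81/75 = 1.0800
3: (48 − 44)²/44 = 16/44 = 0.3636
4: (62 − 55)²/55 = 49/55 = 0.8909
Sum = 10.109

10.109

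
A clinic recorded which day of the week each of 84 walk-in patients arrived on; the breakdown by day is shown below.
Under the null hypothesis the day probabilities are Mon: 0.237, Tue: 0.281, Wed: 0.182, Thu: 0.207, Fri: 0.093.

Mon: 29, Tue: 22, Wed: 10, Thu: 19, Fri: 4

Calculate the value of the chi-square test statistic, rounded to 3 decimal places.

8.100

Expected counts E_i = n·p_i: 84×0.237 = 19.908, 84×0.281 = 23.604, 84×0.182 = 15.288, 84×0.207 = 17.388, 84×0.093 = 7.812.
Mon: (29 − 19.908)²/19.908 = 82.664464/19.908 = 4.1523
Tue: (22 − 23.604)²/23.604 = 2.572816/23.604 = 0.1090
Wed: (10 − 15.288)²/15.288 = 27.962944/15.288 = 1.8291
Thu: (19 − 17.388)²/17.388 = 2.598544/17.388 = 0.1494
Fri: (4 − 7.812)²/7.812 = 14.531344/7.812 = 1.8601
Sum = 8.100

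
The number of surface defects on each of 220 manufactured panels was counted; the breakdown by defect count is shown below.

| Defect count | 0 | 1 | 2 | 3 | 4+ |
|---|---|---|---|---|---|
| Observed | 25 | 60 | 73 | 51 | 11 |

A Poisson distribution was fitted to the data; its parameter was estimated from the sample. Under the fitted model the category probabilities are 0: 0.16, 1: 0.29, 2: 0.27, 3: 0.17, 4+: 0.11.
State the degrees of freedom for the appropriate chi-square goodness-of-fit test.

There are k = 5 categories and 1 parameter estimated from the data, so df = 5 − 1 − 1 = 3.

3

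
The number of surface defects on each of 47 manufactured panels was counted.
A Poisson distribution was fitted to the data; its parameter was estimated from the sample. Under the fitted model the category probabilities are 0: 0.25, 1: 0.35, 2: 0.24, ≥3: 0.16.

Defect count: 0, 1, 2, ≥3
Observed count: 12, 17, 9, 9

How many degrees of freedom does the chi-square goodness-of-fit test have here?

2

There are k = 4 categories and 1 parameter estimated from the data, so df = 4 − 1 − 1 = 2.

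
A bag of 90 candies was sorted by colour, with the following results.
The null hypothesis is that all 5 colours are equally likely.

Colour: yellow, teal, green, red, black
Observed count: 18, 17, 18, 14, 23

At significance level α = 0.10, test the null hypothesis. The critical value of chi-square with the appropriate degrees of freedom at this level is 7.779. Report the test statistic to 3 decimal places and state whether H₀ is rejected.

2.333; do not reject

Expected count for each of the 5 categories: 90/5 = 18.
yellow: (18 − 18)²/18 = 0/18 = 0.0000
teal: (17 − 18)²/18 = 1/18 = 0.0556
green: (18 − 18)²/18 = 0/18 = 0.0000
red: (14 − 18)²/18 = 16/18 = 0.8889
black: (23 − 18)²/18 = 25/18 = 1.3889
Sum = 2.333
df = 4. Since 2.333 < 7.779, we do not reject H₀.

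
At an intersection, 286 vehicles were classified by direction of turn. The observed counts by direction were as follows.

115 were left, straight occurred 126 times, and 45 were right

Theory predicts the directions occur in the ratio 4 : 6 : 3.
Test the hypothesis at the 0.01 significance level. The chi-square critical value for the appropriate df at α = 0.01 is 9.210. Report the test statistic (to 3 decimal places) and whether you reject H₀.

Ratio total = 13. Expected counts: 286×4/13 = 88, 286×6/13 = 132, 286×3/13 = 66.
cat           O        E   (O−E)²/E
left        115       88     8.2841
straight    126      132     0.2727
right        45       66     6.6818
Sum = 15.239
df = 2. Since 15.239 > 9.210, we reject H₀.

15.239; reject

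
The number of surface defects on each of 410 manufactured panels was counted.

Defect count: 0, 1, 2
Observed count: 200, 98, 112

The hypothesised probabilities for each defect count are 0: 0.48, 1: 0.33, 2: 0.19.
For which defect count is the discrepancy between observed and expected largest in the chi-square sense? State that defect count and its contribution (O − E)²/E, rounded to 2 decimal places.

Expected counts E_i = n·p_i: 410×0.48 = 196.8, 410×0.33 = 135.3, 410×0.19 = 77.9.
χ² = (200−196.8)²/196.8 + (98−135.3)²/135.3 + (112−77.9)²/77.9
   = 0.052 + 10.283 + 14.927
The largest term is for 2: 14.93.

2, 14.93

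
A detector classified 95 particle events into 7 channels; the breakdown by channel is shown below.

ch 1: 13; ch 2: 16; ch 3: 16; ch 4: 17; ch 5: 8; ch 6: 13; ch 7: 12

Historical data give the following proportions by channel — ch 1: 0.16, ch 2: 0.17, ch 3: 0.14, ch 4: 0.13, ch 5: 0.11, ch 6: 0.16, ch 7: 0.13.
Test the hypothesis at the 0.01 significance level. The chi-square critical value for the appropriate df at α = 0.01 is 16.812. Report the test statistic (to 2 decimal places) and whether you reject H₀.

Expected counts E_i = n·p_i: 95×0.16 = 15.2, 95×0.17 = 16.15, 95×0.14 = 13.3, 95×0.13 = 12.35, 95×0.11 = 10.45, 95×0.16 = 15.2, 95×0.13 = 12.35.
ch 1: (13 − 15.2)²/15.2 = 4.84/15.2 = 0.318
ch 2: (16 − 16.15)²/16.15 = 0.0225/16.15 = 0.001
ch 3: (16 − 13.3)²/13.3 = 7.29/13.3 = 0.548
ch 4: (17 − 12.35)²/12.35 = 21.6225/12.35 = 1.751
ch 5: (8 − 10.45)²/10.45 = 6.0025/10.45 = 0.574
ch 6: (13 − 15.2)²/15.2 = 4.84/15.2 = 0.318
ch 7: (12 − 12.35)²/12.35 = 0.1225/12.35 = 0.010
Sum = 3.52
df = 6. Since 3.52 < 16.812, we do not reject H₀.

3.52; do not reject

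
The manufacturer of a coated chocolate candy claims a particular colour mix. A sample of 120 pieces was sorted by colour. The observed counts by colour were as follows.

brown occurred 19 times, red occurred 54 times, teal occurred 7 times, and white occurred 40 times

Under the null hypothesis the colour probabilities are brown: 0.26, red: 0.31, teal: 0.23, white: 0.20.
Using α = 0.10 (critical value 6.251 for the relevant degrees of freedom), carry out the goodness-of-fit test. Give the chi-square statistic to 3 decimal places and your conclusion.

38.400; reject

Expected counts E_i = n·p_i: 120×0.26 = 31.2, 120×0.31 = 37.2, 120×0.23 = 27.6, 120×0.20 = 24.
brown: (19 − 31.2)²/31.2 = 148.84/31.2 = 4.7705
red: (54 − 37.2)²/37.2 = 282.24/37.2 = 7.5871
teal: (7 − 27.6)²/27.6 = 424.36/27.6 = 15.3754
white: (40 − 24)²/24 = 256/24 = 10.6667
Sum = 38.400
df = 3. Since 38.400 > 6.251, we reject H₀.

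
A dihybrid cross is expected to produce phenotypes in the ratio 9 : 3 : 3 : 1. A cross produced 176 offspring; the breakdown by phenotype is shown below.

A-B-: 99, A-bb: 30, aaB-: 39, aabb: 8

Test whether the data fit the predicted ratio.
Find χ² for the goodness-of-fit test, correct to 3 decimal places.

2.182

Ratio total = 16. Expected counts: 176×9/16 = 99, 176×3/16 = 33, 176×3/16 = 33, 176×1/16 = 11.
A-B-: (99 − 99)²/99 = 0/99 = 0.0000
A-bb: (30 − 33)²/33 = 9/33 = 0.2727
aaB-: (39 − 33)²/33 = 36/33 = 1.0909
aabb: (8 − 11)²/11 = 9/11 = 0.8182
Sum = 2.182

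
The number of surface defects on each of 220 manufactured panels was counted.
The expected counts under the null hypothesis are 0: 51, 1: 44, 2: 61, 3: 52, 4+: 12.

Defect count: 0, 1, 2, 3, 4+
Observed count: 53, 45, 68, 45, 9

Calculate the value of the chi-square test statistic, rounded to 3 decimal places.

2.597

χ² = (53−51)²/51 + (45−44)²/44 + (68−61)²/61 + (45−52)²/52 + (9−12)²/12
   = 0.0784 + 0.0227 + 0.8033 + 0.9423 + 0.7500
Sum = 2.597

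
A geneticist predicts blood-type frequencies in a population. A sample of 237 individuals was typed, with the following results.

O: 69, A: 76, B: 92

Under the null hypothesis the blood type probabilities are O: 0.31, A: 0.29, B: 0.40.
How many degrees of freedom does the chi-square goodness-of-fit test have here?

2

There are k = 3 categories and no parameters were estimated from the data, so df = 3 − 1 = 2.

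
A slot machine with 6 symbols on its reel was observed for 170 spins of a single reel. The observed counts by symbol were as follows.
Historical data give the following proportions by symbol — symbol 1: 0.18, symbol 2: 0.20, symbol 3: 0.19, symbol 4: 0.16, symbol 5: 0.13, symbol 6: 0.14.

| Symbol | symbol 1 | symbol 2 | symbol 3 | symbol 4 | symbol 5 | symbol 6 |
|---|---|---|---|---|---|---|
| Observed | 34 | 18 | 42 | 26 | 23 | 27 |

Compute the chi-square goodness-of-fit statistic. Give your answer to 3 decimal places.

Expected counts E_i = n·p_i: 170×0.18 = 30.6, 170×0.20 = 34, 170×0.19 = 32.3, 170×0.16 = 27.2, 170×0.13 = 22.1, 170×0.14 = 23.8.
χ² = (34−30.6)²/30.6 + (18−34)²/34 + (42−32.3)²/32.3 + (26−27.2)²/27.2 + (23−22.1)²/22.1 + (27−23.8)²/23.8
   = 0.3778 + 7.5294 + 2.9130 + 0.0529 + 0.0367 + 0.4303
Sum = 11.340

11.340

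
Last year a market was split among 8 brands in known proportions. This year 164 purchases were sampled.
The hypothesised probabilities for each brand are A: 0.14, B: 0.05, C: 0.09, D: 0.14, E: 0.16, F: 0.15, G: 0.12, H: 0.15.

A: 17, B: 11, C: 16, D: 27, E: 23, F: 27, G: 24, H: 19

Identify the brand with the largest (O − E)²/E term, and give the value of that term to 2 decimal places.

A, 1.55

Expected counts E_i = n·p_i: 164×0.14 = 22.96, 164×0.05 = 8.2, 164×0.09 = 14.76, 164×0.14 = 22.96, 164×0.16 = 26.24, 164×0.15 = 24.6, 164×0.12 = 19.68, 164×0.15 = 24.6.
χ² = (17−22.96)²/22.96 + (11−8.2)²/8.2 + (16−14.76)²/14.76 + (27−22.96)²/22.96 + (23−26.24)²/26.24 + (27−24.6)²/24.6 + (24−19.68)²/19.68 + (19−24.6)²/24.6
   = 1.547 + 0.956 + 0.104 + 0.711 + 0.400 + 0.234 + 0.948 + 1.275
The largest term is for A: 1.55.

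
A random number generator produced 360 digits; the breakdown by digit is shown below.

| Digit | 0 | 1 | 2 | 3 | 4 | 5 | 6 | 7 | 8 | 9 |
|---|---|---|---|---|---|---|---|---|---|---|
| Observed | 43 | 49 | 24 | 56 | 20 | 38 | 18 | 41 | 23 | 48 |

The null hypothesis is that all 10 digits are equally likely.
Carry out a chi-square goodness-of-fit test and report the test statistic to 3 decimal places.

46.778

Under H₀ each category has probability 1/10, so each expected count is 360/10 = 36.
χ² = (43−36)²/36 + (49−36)²/36 + (24−36)²/36 + (56−36)²/36 + (20−36)²/36 + (38−36)²/36 + (18−36)²/36 + (41−36)²/36 + (23−36)²/36 + (48−36)²/36
   = 1.3611 + 4.6944 + 4.0000 + 11.1111 + 7.1111 + 0.1111 + 9.0000 + 0.6944 + 4.6944 + 4.0000
Sum = 46.778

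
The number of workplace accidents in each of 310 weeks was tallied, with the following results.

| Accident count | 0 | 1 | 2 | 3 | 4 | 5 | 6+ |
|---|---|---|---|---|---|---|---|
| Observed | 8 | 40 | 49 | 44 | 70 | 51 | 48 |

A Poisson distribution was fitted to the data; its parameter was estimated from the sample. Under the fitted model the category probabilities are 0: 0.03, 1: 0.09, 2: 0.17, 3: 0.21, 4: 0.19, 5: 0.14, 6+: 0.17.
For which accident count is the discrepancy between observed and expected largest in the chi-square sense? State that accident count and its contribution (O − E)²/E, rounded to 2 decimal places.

Expected counts E_i = n·p_i: 310×0.03 = 9.3, 310×0.09 = 27.9, 310×0.17 = 52.7, 310×0.21 = 65.1, 310×0.19 = 58.9, 310×0.14 = 43.4, 310×0.17 = 52.7.
cat         O        E   (O−E)²/E
0           8      9.3      0.182
1          40     27.9      5.248
2          49     52.7      0.260
3          44     65.1      6.839
4          70     58.9      2.092
5          51     43.4      1.331
6+         48     52.7      0.419
The largest term is for 3: 6.84.

3, 6.84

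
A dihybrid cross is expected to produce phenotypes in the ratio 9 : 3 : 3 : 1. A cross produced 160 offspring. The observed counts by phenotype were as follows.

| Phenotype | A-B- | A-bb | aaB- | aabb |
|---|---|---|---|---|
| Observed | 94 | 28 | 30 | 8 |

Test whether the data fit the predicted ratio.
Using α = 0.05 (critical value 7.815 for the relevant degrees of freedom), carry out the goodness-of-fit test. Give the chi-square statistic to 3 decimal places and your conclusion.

Ratio total = 16. Expected counts: 160×9/16 = 90, 160×3/16 = 30, 160×3/16 = 30, 160×1/16 = 10.
A-B-: (94 − 90)²/90 = 16/90 = 0.1778
A-bb: (28 − 30)²/30 = 4/30 = 0.1333
aaB-: (30 − 30)²/30 = 0/30 = 0.0000
aabb: (8 − 10)²/10 = 4/10 = 0.4000
Sum = 0.711
df = 3. Since 0.711 < 7.815, we do not reject H₀.

0.711; do not reject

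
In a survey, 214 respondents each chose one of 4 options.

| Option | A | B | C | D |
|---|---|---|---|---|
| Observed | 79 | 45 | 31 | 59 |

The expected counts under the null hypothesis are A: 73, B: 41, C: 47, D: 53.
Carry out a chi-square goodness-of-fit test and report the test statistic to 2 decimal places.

7.01

A: (79 − 73)²/73 = 36/73 = 0.493
B: (45 − 41)²/41 = 16/41 = 0.390
C: (31 − 47)²/47 = 256/47 = 5.447
D: (59 − 53)²/53 = 36/53 = 0.679
Sum = 7.01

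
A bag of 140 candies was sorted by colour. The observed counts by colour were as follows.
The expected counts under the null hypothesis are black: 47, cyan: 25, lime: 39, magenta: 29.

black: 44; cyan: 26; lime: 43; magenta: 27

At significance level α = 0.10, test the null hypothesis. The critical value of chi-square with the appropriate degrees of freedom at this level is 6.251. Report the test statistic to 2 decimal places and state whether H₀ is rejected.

black: (44 − 47)²/47 = 9/47 = 0.191
cyan: (26 − 25)²/25 = 1/25 = 0.040
lime: (43 − 39)²/39 = 16/39 = 0.410
magenta: (27 − 29)²/29 = 4/29 = 0.138
Sum = 0.78
df = 3. Since 0.78 < 6.251, we do not reject H₀.

0.78; do not reject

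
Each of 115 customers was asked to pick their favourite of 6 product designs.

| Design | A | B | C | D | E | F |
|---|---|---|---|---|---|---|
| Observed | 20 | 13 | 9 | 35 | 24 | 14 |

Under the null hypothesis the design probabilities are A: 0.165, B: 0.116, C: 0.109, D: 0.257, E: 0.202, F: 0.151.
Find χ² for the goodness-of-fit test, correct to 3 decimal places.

2.742

Expected counts E_i = n·p_i: 115×0.165 = 18.975, 115×0.116 = 13.34, 115×0.109 = 12.535, 115×0.257 = 29.555, 115×0.202 = 23.23, 115×0.151 = 17.365.
A: (20 − 18.975)²/18.975 = 1.050625/18.975 = 0.0554
B: (13 − 13.34)²/13.34 = 0.1156/13.34 = 0.0087
C: (9 − 12.535)²/12.535 = 12.496225/12.535 = 0.9969
D: (35 − 29.555)²/29.555 = 29.648025/29.555 = 1.0031
E: (24 − 23.23)²/23.23 = 0.5929/23.23 = 0.0255
F: (14 − 17.365)²/17.365 = 11.323225/17.365 = 0.6521
Sum = 2.742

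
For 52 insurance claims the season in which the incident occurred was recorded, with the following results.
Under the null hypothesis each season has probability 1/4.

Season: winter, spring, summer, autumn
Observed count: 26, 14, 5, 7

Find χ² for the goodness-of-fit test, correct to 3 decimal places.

Expected count for each of the 4 categories: 52/4 = 13.
winter: (26 − 13)²/13 = 169/13 = 13.0000
spring: (14 − 13)²/13 = 1/13 = 0.0769
summer: (5 − 13)²/13 = 64/13 = 4.9231
autumn: (7 − 13)²/13 = 36/13 = 2.7692
Sum = 20.769

20.769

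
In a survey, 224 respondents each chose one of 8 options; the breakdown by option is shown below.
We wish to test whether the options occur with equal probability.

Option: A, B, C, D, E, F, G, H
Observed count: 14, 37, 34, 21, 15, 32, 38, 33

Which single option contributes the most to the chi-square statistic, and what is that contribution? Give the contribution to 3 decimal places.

A, 7.000

Under H₀ each category has probability 1/8, so each expected count is 224/8 = 28.
A: (14 − 28)²/28 = 196/28 = 7.0000
B: (37 − 28)²/28 = 81/28 = 2.8929
C: (34 − 28)²/28 = 36/28 = 1.2857
D: (21 − 28)²/28 = 49/28 = 1.7500
E: (15 − 28)²/28 = 169/28 = 6.0357
F: (32 − 28)²/28 = 16/28 = 0.5714
G: (38 − 28)²/28 = 100/28 = 3.5714
H: (33 − 28)²/28 = 25/28 = 0.8929
The largest term is for A: 7.000.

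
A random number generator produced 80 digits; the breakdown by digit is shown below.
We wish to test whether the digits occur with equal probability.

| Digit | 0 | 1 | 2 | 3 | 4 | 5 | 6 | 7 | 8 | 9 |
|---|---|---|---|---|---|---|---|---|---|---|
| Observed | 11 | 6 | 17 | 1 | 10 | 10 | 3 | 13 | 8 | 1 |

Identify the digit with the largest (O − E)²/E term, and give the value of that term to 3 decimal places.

2, 10.125

Under H₀ each category has probability 1/10, so each expected count is 80/10 = 8.
cat         O        E   (O−E)²/E
0          11        8     1.1250
1           6        8     0.5000
2          17        8    10.1250
3           1        8     6.1250
4          10        8     0.5000
5          10        8     0.5000
6           3        8     3.1250
7          13        8     3.1250
8           8        8     0.0000
9           1        8     6.1250
The largest term is for 2: 10.125.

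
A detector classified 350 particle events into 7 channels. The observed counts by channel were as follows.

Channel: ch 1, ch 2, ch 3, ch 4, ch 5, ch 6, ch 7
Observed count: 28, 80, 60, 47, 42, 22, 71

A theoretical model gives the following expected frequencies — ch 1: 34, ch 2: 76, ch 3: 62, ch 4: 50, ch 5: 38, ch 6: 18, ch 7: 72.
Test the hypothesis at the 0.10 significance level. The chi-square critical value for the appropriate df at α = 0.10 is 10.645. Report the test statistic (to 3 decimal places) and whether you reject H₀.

ch 1: (28 − 34)²/34 = 36/34 = 1.0588
ch 2: (80 − 76)²/76 = 16/76 = 0.2105
ch 3: (60 − 62)²/62 = 4/62 = 0.0645
ch 4: (47 − 50)²/50 = 9/50 = 0.1800
ch 5: (42 − 38)²/38 = 16/38 = 0.4211
ch 6: (22 − 18)²/18 = 16/18 = 0.8889
ch 7: (71 − 72)²/72 = 1/72 = 0.0139
Sum = 2.838
df = 6. Since 2.838 < 10.645, we do not reject H₀.

2.838; do not reject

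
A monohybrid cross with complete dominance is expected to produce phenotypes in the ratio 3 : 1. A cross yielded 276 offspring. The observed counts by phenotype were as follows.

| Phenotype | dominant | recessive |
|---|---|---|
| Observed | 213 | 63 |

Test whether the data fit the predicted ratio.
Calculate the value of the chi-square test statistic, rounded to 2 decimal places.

Ratio total = 4. Expected counts: 276×3/4 = 207, 276×1/4 = 69.
dominant: (213 − 207)²/207 = 36/207 = 0.174
recessive: (63 − 69)²/69 = 36/69 = 0.522
Sum = 0.70

0.70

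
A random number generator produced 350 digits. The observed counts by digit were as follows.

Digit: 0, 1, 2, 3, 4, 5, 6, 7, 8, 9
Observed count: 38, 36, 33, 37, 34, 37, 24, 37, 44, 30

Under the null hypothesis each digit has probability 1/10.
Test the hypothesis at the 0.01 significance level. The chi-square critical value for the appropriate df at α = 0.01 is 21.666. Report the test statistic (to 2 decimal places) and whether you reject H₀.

Expected count for each of the 10 categories: 350/10 = 35.
0: (38 − 35)²/35 = 9/35 = 0.257
1: (36 − 35)²/35 = 1/35 = 0.029
2: (33 − 35)²/35 = 4/35 = 0.114
3: (37 − 35)²/35 = 4/35 = 0.114
4: (34 − 35)²/35 = 1/35 = 0.029
5: (37 − 35)²/35 = 4/35 = 0.114
6: (24 − 35)²/35 = 121/35 = 3.457
7: (37 − 35)²/35 = 4/35 = 0.114
8: (44 − 35)²/35 = 81/35 = 2.314
9: (30 − 35)²/35 = 25/35 = 0.714
Sum = 7.26
df = 9. Since 7.26 < 21.666, we do not reject H₀.

7.26; do not reject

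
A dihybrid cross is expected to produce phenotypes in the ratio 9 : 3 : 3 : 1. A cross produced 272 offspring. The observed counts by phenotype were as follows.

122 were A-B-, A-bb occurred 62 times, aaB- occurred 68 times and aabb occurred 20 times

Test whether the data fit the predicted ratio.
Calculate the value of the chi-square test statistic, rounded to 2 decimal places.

Ratio total = 16. Expected counts: 272×9/16 = 153, 272×3/16 = 51, 272×3/16 = 51, 272×1/16 = 17.
χ² = (122−153)²/153 + (62−51)²/51 + (68−51)²/51 + (20−17)²/17
   = 6.281 + 2.373 + 5.667 + 0.529
Sum = 14.85

14.85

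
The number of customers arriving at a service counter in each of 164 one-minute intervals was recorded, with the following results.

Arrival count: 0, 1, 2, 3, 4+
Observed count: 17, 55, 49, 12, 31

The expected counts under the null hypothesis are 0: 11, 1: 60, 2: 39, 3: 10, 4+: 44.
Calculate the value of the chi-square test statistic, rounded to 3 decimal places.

cat         O        E   (O−E)²/E
0          17       11     3.2727
1          55       60     0.4167
2          49       39     2.5641
3          12       10     0.4000
4+         31       44     3.8409
Sum = 10.494

10.494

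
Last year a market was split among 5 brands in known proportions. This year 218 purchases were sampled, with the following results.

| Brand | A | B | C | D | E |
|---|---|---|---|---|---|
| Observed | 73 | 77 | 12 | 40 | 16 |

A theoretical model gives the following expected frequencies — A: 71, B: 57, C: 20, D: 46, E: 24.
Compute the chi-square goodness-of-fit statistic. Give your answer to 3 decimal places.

A: (73 − 71)²/71 = 4/71 = 0.0563
B: (77 − 57)²/57 = 400/57 = 7.0175
C: (12 − 20)²/20 = 64/20 = 3.2000
D: (40 − 46)²/46 = 36/46 = 0.7826
E: (16 − 24)²/24 = 64/24 = 2.6667
Sum = 13.723

13.723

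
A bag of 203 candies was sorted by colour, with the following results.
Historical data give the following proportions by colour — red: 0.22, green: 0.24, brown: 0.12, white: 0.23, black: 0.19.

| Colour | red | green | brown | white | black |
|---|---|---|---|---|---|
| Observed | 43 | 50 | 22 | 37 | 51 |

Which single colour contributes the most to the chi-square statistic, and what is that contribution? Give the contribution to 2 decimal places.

Expected counts E_i = n·p_i: 203×0.22 = 44.66, 203×0.24 = 48.72, 203×0.12 = 24.36, 203×0.23 = 46.69, 203×0.19 = 38.57.
red: (43 − 44.66)²/44.66 = 2.7556/44.66 = 0.062
green: (50 − 48.72)²/48.72 = 1.6384/48.72 = 0.034
brown: (22 − 24.36)²/24.36 = 5.5696/24.36 = 0.229
white: (37 − 46.69)²/46.69 = 93.8961/46.69 = 2.011
black: (51 − 38.57)²/38.57 = 154.5049/38.57 = 4.006
The largest term is for black: 4.01.

black, 4.01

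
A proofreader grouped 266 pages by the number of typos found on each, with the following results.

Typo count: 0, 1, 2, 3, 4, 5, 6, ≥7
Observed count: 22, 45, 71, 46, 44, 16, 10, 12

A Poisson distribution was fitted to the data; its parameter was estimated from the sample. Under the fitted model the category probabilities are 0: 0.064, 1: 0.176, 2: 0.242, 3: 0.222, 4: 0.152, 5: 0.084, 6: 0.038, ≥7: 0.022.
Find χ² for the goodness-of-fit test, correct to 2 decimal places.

Expected counts E_i = n·p_i: 266×0.064 = 17.024, 266×0.176 = 46.816, 266×0.242 = 64.372, 266×0.222 = 59.052, 266×0.152 = 40.432, 266×0.084 = 22.344, 266×0.038 = 10.108, 266×0.022 = 5.852.
χ² = (22−17.024)²/17.024 + (45−46.816)²/46.816 + (71−64.372)²/64.372 + (46−59.052)²/59.052 + (44−40.432)²/40.432 + (16−22.344)²/22.344 + (10−10.108)²/10.108 + (12−5.852)²/5.852
   = 1.454 + 0.070 + 0.682 + 2.885 + 0.315 + 1.801 + 0.001 + 6.459
Sum = 13.67

13.67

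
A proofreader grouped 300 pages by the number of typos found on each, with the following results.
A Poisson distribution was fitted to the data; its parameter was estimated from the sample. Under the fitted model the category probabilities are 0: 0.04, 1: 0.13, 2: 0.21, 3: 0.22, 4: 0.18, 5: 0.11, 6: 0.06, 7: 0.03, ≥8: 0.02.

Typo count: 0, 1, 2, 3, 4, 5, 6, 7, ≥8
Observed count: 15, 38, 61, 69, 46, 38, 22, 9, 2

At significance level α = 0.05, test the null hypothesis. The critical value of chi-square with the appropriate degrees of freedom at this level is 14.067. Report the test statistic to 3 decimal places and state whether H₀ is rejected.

Expected counts E_i = n·p_i: 300×0.04 = 12, 300×0.13 = 39, 300×0.21 = 63, 300×0.22 = 66, 300×0.18 = 54, 300×0.11 = 33, 300×0.06 = 18, 300×0.03 = 9, 300×0.02 = 6.
0: (15 − 12)²/12 = 9/12 = 0.7500
1: (38 − 39)²/39 = 1/39 = 0.0256
2: (61 − 63)²/63 = 4/63 = 0.0635
3: (69 − 66)²/66 = 9/66 = 0.1364
4: (46 − 54)²/54 = 64/54 = 1.1852
5: (38 − 33)²/33 = 25/33 = 0.7576
6: (22 − 18)²/18 = 16/18 = 0.8889
7: (9 − 9)²/9 = 0/9 = 0.0000
≥8: (2 − 6)²/6 = 16/6 = 2.6667
Sum = 6.474
df = 7. Since 6.474 < 14.067, we do not reject H₀.

6.474; do not reject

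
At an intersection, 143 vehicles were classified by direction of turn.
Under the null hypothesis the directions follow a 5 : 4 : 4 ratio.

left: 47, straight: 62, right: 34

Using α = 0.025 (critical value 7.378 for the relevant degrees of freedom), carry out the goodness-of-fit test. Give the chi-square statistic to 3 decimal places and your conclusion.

Ratio total = 13. Expected counts: 143×5/13 = 55, 143×4/13 = 44, 143×4/13 = 44.
left: (47 − 55)²/55 = 64/55 = 1.1636
straight: (62 − 44)²/44 = 324/44 = 7.3636
right: (34 − 44)²/44 = 100/44 = 2.2727
Sum = 10.800
df = 2. Since 10.800 > 7.378, we reject H₀.

10.800; reject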